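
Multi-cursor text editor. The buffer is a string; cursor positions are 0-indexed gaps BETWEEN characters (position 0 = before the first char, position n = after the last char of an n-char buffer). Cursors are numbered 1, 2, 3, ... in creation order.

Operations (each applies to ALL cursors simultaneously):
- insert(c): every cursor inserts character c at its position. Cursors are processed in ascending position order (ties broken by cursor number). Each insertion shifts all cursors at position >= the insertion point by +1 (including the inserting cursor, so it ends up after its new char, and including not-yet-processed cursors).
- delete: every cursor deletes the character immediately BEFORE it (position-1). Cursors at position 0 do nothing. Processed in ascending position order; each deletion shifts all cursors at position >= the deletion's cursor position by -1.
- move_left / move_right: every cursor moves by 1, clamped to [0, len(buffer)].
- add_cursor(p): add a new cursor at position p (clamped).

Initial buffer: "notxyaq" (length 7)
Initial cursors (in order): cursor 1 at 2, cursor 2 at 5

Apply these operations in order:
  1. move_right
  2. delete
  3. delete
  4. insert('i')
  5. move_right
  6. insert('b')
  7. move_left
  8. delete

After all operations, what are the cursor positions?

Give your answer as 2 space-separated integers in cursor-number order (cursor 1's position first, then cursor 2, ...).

Answer: 2 4

Derivation:
After op 1 (move_right): buffer="notxyaq" (len 7), cursors c1@3 c2@6, authorship .......
After op 2 (delete): buffer="noxyq" (len 5), cursors c1@2 c2@4, authorship .....
After op 3 (delete): buffer="nxq" (len 3), cursors c1@1 c2@2, authorship ...
After op 4 (insert('i')): buffer="nixiq" (len 5), cursors c1@2 c2@4, authorship .1.2.
After op 5 (move_right): buffer="nixiq" (len 5), cursors c1@3 c2@5, authorship .1.2.
After op 6 (insert('b')): buffer="nixbiqb" (len 7), cursors c1@4 c2@7, authorship .1.12.2
After op 7 (move_left): buffer="nixbiqb" (len 7), cursors c1@3 c2@6, authorship .1.12.2
After op 8 (delete): buffer="nibib" (len 5), cursors c1@2 c2@4, authorship .1122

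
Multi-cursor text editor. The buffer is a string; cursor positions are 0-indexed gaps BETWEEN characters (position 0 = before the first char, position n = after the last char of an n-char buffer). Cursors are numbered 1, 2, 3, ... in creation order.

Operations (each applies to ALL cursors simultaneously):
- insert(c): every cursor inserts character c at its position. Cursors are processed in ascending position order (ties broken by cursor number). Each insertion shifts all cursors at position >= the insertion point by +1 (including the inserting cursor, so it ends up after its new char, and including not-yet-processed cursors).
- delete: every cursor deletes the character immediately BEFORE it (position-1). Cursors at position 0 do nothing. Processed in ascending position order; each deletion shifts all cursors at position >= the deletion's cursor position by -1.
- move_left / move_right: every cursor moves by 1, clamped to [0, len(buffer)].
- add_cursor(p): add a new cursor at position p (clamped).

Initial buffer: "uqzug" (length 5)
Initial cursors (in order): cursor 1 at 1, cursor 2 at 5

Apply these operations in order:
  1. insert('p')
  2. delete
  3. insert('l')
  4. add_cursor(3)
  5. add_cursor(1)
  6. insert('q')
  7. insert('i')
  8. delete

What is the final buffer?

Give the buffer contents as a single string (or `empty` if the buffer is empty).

After op 1 (insert('p')): buffer="upqzugp" (len 7), cursors c1@2 c2@7, authorship .1....2
After op 2 (delete): buffer="uqzug" (len 5), cursors c1@1 c2@5, authorship .....
After op 3 (insert('l')): buffer="ulqzugl" (len 7), cursors c1@2 c2@7, authorship .1....2
After op 4 (add_cursor(3)): buffer="ulqzugl" (len 7), cursors c1@2 c3@3 c2@7, authorship .1....2
After op 5 (add_cursor(1)): buffer="ulqzugl" (len 7), cursors c4@1 c1@2 c3@3 c2@7, authorship .1....2
After op 6 (insert('q')): buffer="uqlqqqzuglq" (len 11), cursors c4@2 c1@4 c3@6 c2@11, authorship .411.3...22
After op 7 (insert('i')): buffer="uqilqiqqizuglqi" (len 15), cursors c4@3 c1@6 c3@9 c2@15, authorship .44111.33...222
After op 8 (delete): buffer="uqlqqqzuglq" (len 11), cursors c4@2 c1@4 c3@6 c2@11, authorship .411.3...22

Answer: uqlqqqzuglq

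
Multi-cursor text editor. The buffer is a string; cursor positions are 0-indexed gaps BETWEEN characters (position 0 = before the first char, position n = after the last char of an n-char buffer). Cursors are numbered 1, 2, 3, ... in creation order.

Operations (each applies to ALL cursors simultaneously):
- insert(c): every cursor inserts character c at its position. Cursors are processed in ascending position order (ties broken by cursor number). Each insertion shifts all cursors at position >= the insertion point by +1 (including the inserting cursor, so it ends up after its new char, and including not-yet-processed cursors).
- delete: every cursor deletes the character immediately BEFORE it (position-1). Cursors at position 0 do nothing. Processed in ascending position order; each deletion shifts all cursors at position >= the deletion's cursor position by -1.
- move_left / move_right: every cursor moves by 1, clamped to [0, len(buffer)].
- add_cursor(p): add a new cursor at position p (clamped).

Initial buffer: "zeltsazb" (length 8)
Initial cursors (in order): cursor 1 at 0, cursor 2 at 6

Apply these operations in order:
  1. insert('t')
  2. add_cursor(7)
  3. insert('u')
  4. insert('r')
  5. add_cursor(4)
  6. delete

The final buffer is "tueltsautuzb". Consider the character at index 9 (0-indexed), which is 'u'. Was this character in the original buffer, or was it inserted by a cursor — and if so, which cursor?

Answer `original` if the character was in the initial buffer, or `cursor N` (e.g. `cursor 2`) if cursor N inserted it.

After op 1 (insert('t')): buffer="tzeltsatzb" (len 10), cursors c1@1 c2@8, authorship 1......2..
After op 2 (add_cursor(7)): buffer="tzeltsatzb" (len 10), cursors c1@1 c3@7 c2@8, authorship 1......2..
After op 3 (insert('u')): buffer="tuzeltsautuzb" (len 13), cursors c1@2 c3@9 c2@11, authorship 11......322..
After op 4 (insert('r')): buffer="turzeltsaurturzb" (len 16), cursors c1@3 c3@11 c2@14, authorship 111......33222..
After op 5 (add_cursor(4)): buffer="turzeltsaurturzb" (len 16), cursors c1@3 c4@4 c3@11 c2@14, authorship 111......33222..
After op 6 (delete): buffer="tueltsautuzb" (len 12), cursors c1@2 c4@2 c3@8 c2@10, authorship 11.....322..
Authorship (.=original, N=cursor N): 1 1 . . . . . 3 2 2 . .
Index 9: author = 2

Answer: cursor 2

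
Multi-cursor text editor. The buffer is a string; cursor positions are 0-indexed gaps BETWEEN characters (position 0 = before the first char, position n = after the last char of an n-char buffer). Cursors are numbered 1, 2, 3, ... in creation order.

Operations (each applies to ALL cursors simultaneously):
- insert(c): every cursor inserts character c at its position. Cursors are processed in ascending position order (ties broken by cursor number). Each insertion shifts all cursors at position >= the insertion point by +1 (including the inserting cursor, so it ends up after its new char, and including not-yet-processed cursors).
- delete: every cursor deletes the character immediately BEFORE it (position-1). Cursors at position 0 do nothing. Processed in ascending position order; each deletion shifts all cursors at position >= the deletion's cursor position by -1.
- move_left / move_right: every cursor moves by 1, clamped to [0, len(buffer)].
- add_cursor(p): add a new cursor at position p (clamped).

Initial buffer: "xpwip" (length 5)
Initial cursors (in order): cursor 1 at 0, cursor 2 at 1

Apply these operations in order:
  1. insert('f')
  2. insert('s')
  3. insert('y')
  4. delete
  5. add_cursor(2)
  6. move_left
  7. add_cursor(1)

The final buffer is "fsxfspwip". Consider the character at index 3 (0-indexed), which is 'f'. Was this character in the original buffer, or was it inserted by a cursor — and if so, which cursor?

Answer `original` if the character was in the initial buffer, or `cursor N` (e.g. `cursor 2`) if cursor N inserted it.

After op 1 (insert('f')): buffer="fxfpwip" (len 7), cursors c1@1 c2@3, authorship 1.2....
After op 2 (insert('s')): buffer="fsxfspwip" (len 9), cursors c1@2 c2@5, authorship 11.22....
After op 3 (insert('y')): buffer="fsyxfsypwip" (len 11), cursors c1@3 c2@7, authorship 111.222....
After op 4 (delete): buffer="fsxfspwip" (len 9), cursors c1@2 c2@5, authorship 11.22....
After op 5 (add_cursor(2)): buffer="fsxfspwip" (len 9), cursors c1@2 c3@2 c2@5, authorship 11.22....
After op 6 (move_left): buffer="fsxfspwip" (len 9), cursors c1@1 c3@1 c2@4, authorship 11.22....
After op 7 (add_cursor(1)): buffer="fsxfspwip" (len 9), cursors c1@1 c3@1 c4@1 c2@4, authorship 11.22....
Authorship (.=original, N=cursor N): 1 1 . 2 2 . . . .
Index 3: author = 2

Answer: cursor 2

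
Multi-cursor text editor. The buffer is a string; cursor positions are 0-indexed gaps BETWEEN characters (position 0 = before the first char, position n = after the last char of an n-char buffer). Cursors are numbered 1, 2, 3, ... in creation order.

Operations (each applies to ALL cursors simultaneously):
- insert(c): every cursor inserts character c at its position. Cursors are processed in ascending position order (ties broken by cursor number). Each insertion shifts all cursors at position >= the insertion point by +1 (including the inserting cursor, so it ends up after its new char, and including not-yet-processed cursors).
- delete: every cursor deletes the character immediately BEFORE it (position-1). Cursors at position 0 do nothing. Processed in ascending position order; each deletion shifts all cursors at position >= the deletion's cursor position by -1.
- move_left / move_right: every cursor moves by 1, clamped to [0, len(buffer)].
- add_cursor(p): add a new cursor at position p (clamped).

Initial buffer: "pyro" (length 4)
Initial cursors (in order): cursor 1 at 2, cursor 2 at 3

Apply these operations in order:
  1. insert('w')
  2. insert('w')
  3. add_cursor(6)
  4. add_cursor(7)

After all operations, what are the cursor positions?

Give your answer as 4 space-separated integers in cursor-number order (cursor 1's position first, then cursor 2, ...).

Answer: 4 7 6 7

Derivation:
After op 1 (insert('w')): buffer="pywrwo" (len 6), cursors c1@3 c2@5, authorship ..1.2.
After op 2 (insert('w')): buffer="pywwrwwo" (len 8), cursors c1@4 c2@7, authorship ..11.22.
After op 3 (add_cursor(6)): buffer="pywwrwwo" (len 8), cursors c1@4 c3@6 c2@7, authorship ..11.22.
After op 4 (add_cursor(7)): buffer="pywwrwwo" (len 8), cursors c1@4 c3@6 c2@7 c4@7, authorship ..11.22.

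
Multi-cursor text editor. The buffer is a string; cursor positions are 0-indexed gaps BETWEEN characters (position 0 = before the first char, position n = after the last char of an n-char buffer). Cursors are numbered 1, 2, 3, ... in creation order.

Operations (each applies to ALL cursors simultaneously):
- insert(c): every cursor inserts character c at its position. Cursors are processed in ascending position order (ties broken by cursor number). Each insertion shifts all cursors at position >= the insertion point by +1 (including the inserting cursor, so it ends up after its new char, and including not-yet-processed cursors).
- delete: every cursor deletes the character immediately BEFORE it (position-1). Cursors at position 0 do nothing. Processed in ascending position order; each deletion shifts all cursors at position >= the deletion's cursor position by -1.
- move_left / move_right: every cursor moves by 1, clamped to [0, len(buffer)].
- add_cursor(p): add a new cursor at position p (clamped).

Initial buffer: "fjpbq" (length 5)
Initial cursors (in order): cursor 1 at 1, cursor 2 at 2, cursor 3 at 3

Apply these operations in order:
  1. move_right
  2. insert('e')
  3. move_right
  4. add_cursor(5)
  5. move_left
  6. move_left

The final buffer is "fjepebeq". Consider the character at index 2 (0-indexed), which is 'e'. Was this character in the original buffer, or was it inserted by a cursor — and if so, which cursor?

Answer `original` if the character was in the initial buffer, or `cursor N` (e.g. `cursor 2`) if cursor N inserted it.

After op 1 (move_right): buffer="fjpbq" (len 5), cursors c1@2 c2@3 c3@4, authorship .....
After op 2 (insert('e')): buffer="fjepebeq" (len 8), cursors c1@3 c2@5 c3@7, authorship ..1.2.3.
After op 3 (move_right): buffer="fjepebeq" (len 8), cursors c1@4 c2@6 c3@8, authorship ..1.2.3.
After op 4 (add_cursor(5)): buffer="fjepebeq" (len 8), cursors c1@4 c4@5 c2@6 c3@8, authorship ..1.2.3.
After op 5 (move_left): buffer="fjepebeq" (len 8), cursors c1@3 c4@4 c2@5 c3@7, authorship ..1.2.3.
After op 6 (move_left): buffer="fjepebeq" (len 8), cursors c1@2 c4@3 c2@4 c3@6, authorship ..1.2.3.
Authorship (.=original, N=cursor N): . . 1 . 2 . 3 .
Index 2: author = 1

Answer: cursor 1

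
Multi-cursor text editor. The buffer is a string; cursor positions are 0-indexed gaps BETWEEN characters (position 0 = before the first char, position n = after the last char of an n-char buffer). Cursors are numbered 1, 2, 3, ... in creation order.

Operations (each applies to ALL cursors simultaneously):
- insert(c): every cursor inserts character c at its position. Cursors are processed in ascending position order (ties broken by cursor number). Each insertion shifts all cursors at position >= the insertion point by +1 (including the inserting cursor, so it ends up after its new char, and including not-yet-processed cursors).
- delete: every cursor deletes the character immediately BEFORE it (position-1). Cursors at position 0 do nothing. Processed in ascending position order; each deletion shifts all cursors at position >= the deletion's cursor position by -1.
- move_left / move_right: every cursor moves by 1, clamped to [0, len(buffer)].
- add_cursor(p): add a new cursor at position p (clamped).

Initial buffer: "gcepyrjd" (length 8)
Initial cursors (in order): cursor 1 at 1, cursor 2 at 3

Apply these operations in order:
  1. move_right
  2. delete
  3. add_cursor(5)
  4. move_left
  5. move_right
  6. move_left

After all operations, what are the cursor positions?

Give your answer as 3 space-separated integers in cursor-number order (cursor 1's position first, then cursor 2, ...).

Answer: 0 1 4

Derivation:
After op 1 (move_right): buffer="gcepyrjd" (len 8), cursors c1@2 c2@4, authorship ........
After op 2 (delete): buffer="geyrjd" (len 6), cursors c1@1 c2@2, authorship ......
After op 3 (add_cursor(5)): buffer="geyrjd" (len 6), cursors c1@1 c2@2 c3@5, authorship ......
After op 4 (move_left): buffer="geyrjd" (len 6), cursors c1@0 c2@1 c3@4, authorship ......
After op 5 (move_right): buffer="geyrjd" (len 6), cursors c1@1 c2@2 c3@5, authorship ......
After op 6 (move_left): buffer="geyrjd" (len 6), cursors c1@0 c2@1 c3@4, authorship ......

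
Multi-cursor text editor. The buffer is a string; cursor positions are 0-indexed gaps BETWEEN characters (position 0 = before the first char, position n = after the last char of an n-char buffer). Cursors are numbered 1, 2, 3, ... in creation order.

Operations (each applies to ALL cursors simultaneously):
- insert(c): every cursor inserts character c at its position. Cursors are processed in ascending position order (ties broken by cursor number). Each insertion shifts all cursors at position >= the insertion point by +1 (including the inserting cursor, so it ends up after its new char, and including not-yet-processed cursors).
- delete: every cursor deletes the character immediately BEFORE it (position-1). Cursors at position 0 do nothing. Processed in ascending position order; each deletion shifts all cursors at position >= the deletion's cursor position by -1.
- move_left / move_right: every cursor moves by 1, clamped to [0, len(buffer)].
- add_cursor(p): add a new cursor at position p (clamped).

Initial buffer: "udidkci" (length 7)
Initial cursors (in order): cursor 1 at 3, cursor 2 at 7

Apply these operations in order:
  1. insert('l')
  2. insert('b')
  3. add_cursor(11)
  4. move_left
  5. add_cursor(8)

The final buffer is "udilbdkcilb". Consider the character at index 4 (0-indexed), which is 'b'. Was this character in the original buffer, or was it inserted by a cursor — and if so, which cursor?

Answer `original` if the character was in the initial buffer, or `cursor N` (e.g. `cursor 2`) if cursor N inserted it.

Answer: cursor 1

Derivation:
After op 1 (insert('l')): buffer="udildkcil" (len 9), cursors c1@4 c2@9, authorship ...1....2
After op 2 (insert('b')): buffer="udilbdkcilb" (len 11), cursors c1@5 c2@11, authorship ...11....22
After op 3 (add_cursor(11)): buffer="udilbdkcilb" (len 11), cursors c1@5 c2@11 c3@11, authorship ...11....22
After op 4 (move_left): buffer="udilbdkcilb" (len 11), cursors c1@4 c2@10 c3@10, authorship ...11....22
After op 5 (add_cursor(8)): buffer="udilbdkcilb" (len 11), cursors c1@4 c4@8 c2@10 c3@10, authorship ...11....22
Authorship (.=original, N=cursor N): . . . 1 1 . . . . 2 2
Index 4: author = 1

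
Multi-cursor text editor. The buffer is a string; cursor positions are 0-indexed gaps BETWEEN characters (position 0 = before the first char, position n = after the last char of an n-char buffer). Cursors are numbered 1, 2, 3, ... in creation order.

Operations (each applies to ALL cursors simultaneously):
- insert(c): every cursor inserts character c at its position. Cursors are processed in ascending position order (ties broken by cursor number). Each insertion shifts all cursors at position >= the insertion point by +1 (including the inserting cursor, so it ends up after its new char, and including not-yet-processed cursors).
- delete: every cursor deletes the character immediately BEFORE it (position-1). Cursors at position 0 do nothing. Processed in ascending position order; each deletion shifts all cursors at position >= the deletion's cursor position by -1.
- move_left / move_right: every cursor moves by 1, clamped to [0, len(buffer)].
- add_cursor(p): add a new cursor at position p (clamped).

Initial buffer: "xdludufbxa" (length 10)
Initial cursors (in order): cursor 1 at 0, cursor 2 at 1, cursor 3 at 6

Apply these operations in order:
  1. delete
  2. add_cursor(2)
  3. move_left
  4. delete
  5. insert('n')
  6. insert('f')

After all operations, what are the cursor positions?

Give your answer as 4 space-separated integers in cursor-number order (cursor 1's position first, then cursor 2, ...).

Answer: 6 6 9 6

Derivation:
After op 1 (delete): buffer="dludfbxa" (len 8), cursors c1@0 c2@0 c3@4, authorship ........
After op 2 (add_cursor(2)): buffer="dludfbxa" (len 8), cursors c1@0 c2@0 c4@2 c3@4, authorship ........
After op 3 (move_left): buffer="dludfbxa" (len 8), cursors c1@0 c2@0 c4@1 c3@3, authorship ........
After op 4 (delete): buffer="ldfbxa" (len 6), cursors c1@0 c2@0 c4@0 c3@1, authorship ......
After op 5 (insert('n')): buffer="nnnlndfbxa" (len 10), cursors c1@3 c2@3 c4@3 c3@5, authorship 124.3.....
After op 6 (insert('f')): buffer="nnnffflnfdfbxa" (len 14), cursors c1@6 c2@6 c4@6 c3@9, authorship 124124.33.....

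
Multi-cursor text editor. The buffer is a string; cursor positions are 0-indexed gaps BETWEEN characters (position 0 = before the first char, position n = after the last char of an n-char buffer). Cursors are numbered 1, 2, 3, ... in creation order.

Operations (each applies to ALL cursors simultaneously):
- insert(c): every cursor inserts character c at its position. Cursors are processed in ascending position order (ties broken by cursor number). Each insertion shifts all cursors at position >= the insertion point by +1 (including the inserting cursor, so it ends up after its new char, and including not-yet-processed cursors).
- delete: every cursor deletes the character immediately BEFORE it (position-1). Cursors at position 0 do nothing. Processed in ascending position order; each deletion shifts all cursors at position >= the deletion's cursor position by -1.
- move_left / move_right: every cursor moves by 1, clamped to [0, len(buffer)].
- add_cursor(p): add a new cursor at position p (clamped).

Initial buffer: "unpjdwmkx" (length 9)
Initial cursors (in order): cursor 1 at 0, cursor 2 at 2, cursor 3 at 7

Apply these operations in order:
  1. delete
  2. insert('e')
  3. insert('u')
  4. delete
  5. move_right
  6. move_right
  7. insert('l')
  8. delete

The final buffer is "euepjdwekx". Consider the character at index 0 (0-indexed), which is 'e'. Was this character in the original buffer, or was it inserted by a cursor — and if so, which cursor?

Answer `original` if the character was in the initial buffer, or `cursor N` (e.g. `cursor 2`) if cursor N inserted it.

Answer: cursor 1

Derivation:
After op 1 (delete): buffer="upjdwkx" (len 7), cursors c1@0 c2@1 c3@5, authorship .......
After op 2 (insert('e')): buffer="euepjdwekx" (len 10), cursors c1@1 c2@3 c3@8, authorship 1.2....3..
After op 3 (insert('u')): buffer="euueupjdweukx" (len 13), cursors c1@2 c2@5 c3@11, authorship 11.22....33..
After op 4 (delete): buffer="euepjdwekx" (len 10), cursors c1@1 c2@3 c3@8, authorship 1.2....3..
After op 5 (move_right): buffer="euepjdwekx" (len 10), cursors c1@2 c2@4 c3@9, authorship 1.2....3..
After op 6 (move_right): buffer="euepjdwekx" (len 10), cursors c1@3 c2@5 c3@10, authorship 1.2....3..
After op 7 (insert('l')): buffer="euelpjldwekxl" (len 13), cursors c1@4 c2@7 c3@13, authorship 1.21..2..3..3
After op 8 (delete): buffer="euepjdwekx" (len 10), cursors c1@3 c2@5 c3@10, authorship 1.2....3..
Authorship (.=original, N=cursor N): 1 . 2 . . . . 3 . .
Index 0: author = 1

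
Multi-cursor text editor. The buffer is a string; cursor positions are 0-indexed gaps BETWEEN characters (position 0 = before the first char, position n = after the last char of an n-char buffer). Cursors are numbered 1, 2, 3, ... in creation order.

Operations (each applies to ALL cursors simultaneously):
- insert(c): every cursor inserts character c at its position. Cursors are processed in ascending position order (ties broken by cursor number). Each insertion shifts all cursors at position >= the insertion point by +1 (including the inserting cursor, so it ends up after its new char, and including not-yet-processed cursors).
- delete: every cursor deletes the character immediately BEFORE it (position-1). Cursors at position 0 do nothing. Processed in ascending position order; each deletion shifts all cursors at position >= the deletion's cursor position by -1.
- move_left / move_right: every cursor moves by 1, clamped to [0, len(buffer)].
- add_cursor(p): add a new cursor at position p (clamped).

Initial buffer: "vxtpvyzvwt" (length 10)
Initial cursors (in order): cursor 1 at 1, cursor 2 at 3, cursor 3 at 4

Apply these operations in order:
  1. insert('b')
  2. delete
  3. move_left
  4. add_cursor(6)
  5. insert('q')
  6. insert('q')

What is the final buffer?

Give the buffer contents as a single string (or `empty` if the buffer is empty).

After op 1 (insert('b')): buffer="vbxtbpbvyzvwt" (len 13), cursors c1@2 c2@5 c3@7, authorship .1..2.3......
After op 2 (delete): buffer="vxtpvyzvwt" (len 10), cursors c1@1 c2@3 c3@4, authorship ..........
After op 3 (move_left): buffer="vxtpvyzvwt" (len 10), cursors c1@0 c2@2 c3@3, authorship ..........
After op 4 (add_cursor(6)): buffer="vxtpvyzvwt" (len 10), cursors c1@0 c2@2 c3@3 c4@6, authorship ..........
After op 5 (insert('q')): buffer="qvxqtqpvyqzvwt" (len 14), cursors c1@1 c2@4 c3@6 c4@10, authorship 1..2.3...4....
After op 6 (insert('q')): buffer="qqvxqqtqqpvyqqzvwt" (len 18), cursors c1@2 c2@6 c3@9 c4@14, authorship 11..22.33...44....

Answer: qqvxqqtqqpvyqqzvwt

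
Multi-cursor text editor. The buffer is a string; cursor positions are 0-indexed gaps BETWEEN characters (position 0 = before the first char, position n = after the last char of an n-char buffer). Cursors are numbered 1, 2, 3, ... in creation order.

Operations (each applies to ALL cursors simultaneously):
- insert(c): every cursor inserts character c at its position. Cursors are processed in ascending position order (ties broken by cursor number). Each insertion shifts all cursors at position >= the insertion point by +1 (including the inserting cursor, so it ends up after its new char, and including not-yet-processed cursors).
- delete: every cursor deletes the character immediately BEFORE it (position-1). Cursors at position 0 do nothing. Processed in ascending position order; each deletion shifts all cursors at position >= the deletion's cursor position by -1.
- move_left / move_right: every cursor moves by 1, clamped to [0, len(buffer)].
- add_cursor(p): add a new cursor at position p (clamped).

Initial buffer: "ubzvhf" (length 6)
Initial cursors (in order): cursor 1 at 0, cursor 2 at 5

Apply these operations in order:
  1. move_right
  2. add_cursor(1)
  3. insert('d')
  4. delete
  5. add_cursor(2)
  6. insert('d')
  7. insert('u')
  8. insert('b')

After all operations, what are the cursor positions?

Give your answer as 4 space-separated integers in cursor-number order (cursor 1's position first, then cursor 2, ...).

After op 1 (move_right): buffer="ubzvhf" (len 6), cursors c1@1 c2@6, authorship ......
After op 2 (add_cursor(1)): buffer="ubzvhf" (len 6), cursors c1@1 c3@1 c2@6, authorship ......
After op 3 (insert('d')): buffer="uddbzvhfd" (len 9), cursors c1@3 c3@3 c2@9, authorship .13.....2
After op 4 (delete): buffer="ubzvhf" (len 6), cursors c1@1 c3@1 c2@6, authorship ......
After op 5 (add_cursor(2)): buffer="ubzvhf" (len 6), cursors c1@1 c3@1 c4@2 c2@6, authorship ......
After op 6 (insert('d')): buffer="uddbdzvhfd" (len 10), cursors c1@3 c3@3 c4@5 c2@10, authorship .13.4....2
After op 7 (insert('u')): buffer="udduubduzvhfdu" (len 14), cursors c1@5 c3@5 c4@8 c2@14, authorship .1313.44....22
After op 8 (insert('b')): buffer="udduubbbdubzvhfdub" (len 18), cursors c1@7 c3@7 c4@11 c2@18, authorship .131313.444....222

Answer: 7 18 7 11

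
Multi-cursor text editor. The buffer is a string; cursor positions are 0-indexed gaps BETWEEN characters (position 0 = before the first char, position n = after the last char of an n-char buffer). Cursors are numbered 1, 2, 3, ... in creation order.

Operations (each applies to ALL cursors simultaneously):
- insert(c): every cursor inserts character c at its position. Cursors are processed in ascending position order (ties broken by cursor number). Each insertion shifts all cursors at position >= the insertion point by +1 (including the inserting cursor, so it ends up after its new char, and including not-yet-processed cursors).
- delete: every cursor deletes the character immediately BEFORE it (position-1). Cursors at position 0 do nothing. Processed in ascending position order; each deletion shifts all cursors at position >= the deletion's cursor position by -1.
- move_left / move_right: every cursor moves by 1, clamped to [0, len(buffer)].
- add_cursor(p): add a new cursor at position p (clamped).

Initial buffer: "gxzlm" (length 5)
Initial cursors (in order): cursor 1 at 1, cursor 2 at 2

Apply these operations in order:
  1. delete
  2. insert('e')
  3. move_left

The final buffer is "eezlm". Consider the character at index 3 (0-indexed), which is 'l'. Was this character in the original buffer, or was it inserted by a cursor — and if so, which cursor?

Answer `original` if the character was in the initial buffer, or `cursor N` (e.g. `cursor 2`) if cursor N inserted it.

After op 1 (delete): buffer="zlm" (len 3), cursors c1@0 c2@0, authorship ...
After op 2 (insert('e')): buffer="eezlm" (len 5), cursors c1@2 c2@2, authorship 12...
After op 3 (move_left): buffer="eezlm" (len 5), cursors c1@1 c2@1, authorship 12...
Authorship (.=original, N=cursor N): 1 2 . . .
Index 3: author = original

Answer: original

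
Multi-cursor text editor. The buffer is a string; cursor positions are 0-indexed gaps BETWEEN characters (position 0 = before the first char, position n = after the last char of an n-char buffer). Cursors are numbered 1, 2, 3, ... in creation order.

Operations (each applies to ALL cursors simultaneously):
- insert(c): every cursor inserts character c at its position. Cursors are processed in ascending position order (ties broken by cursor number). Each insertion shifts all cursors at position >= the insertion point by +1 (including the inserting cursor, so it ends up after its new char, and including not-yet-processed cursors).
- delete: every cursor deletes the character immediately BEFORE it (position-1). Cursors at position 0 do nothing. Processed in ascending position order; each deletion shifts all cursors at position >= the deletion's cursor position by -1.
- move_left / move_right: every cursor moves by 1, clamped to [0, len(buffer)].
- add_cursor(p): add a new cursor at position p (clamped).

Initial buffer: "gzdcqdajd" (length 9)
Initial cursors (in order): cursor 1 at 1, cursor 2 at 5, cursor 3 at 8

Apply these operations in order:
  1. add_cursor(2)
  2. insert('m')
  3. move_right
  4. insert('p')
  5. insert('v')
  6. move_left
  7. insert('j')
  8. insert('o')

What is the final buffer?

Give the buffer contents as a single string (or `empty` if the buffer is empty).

After op 1 (add_cursor(2)): buffer="gzdcqdajd" (len 9), cursors c1@1 c4@2 c2@5 c3@8, authorship .........
After op 2 (insert('m')): buffer="gmzmdcqmdajmd" (len 13), cursors c1@2 c4@4 c2@8 c3@12, authorship .1.4...2...3.
After op 3 (move_right): buffer="gmzmdcqmdajmd" (len 13), cursors c1@3 c4@5 c2@9 c3@13, authorship .1.4...2...3.
After op 4 (insert('p')): buffer="gmzpmdpcqmdpajmdp" (len 17), cursors c1@4 c4@7 c2@12 c3@17, authorship .1.14.4..2.2..3.3
After op 5 (insert('v')): buffer="gmzpvmdpvcqmdpvajmdpv" (len 21), cursors c1@5 c4@9 c2@15 c3@21, authorship .1.114.44..2.22..3.33
After op 6 (move_left): buffer="gmzpvmdpvcqmdpvajmdpv" (len 21), cursors c1@4 c4@8 c2@14 c3@20, authorship .1.114.44..2.22..3.33
After op 7 (insert('j')): buffer="gmzpjvmdpjvcqmdpjvajmdpjv" (len 25), cursors c1@5 c4@10 c2@17 c3@24, authorship .1.1114.444..2.222..3.333
After op 8 (insert('o')): buffer="gmzpjovmdpjovcqmdpjovajmdpjov" (len 29), cursors c1@6 c4@12 c2@20 c3@28, authorship .1.11114.4444..2.2222..3.3333

Answer: gmzpjovmdpjovcqmdpjovajmdpjov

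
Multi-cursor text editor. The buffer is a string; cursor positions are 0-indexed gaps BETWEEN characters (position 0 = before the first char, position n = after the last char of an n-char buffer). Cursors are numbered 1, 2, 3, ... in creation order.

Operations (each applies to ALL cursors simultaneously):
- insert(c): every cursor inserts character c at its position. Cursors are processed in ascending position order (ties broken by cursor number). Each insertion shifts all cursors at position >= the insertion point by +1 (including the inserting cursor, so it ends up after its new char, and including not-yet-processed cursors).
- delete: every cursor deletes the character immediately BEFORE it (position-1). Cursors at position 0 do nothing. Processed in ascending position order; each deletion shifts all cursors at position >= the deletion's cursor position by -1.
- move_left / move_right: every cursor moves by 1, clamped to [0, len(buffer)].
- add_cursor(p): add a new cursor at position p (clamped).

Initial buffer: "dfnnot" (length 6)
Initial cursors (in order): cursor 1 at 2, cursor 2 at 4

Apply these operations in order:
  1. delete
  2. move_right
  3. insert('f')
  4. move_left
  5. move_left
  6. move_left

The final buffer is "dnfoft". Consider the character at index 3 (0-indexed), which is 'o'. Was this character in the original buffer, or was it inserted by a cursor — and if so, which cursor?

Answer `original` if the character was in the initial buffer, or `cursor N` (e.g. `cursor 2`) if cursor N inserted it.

Answer: original

Derivation:
After op 1 (delete): buffer="dnot" (len 4), cursors c1@1 c2@2, authorship ....
After op 2 (move_right): buffer="dnot" (len 4), cursors c1@2 c2@3, authorship ....
After op 3 (insert('f')): buffer="dnfoft" (len 6), cursors c1@3 c2@5, authorship ..1.2.
After op 4 (move_left): buffer="dnfoft" (len 6), cursors c1@2 c2@4, authorship ..1.2.
After op 5 (move_left): buffer="dnfoft" (len 6), cursors c1@1 c2@3, authorship ..1.2.
After op 6 (move_left): buffer="dnfoft" (len 6), cursors c1@0 c2@2, authorship ..1.2.
Authorship (.=original, N=cursor N): . . 1 . 2 .
Index 3: author = original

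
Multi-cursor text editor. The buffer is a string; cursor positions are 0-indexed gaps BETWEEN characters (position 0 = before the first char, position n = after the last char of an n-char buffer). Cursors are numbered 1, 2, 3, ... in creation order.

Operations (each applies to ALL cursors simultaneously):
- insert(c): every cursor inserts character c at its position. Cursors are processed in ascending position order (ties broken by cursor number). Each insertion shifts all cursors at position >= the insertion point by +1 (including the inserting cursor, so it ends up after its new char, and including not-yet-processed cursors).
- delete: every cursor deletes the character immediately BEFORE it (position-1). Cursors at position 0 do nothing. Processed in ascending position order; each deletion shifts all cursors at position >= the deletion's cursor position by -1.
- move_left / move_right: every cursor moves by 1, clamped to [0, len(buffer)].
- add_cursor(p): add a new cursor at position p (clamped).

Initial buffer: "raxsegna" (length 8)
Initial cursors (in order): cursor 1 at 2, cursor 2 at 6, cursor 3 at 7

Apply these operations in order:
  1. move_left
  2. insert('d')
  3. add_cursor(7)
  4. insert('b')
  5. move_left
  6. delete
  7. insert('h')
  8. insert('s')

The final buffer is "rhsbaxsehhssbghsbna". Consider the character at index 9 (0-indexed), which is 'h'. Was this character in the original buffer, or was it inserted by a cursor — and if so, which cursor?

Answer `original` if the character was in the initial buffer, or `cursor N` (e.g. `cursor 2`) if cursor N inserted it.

After op 1 (move_left): buffer="raxsegna" (len 8), cursors c1@1 c2@5 c3@6, authorship ........
After op 2 (insert('d')): buffer="rdaxsedgdna" (len 11), cursors c1@2 c2@7 c3@9, authorship .1....2.3..
After op 3 (add_cursor(7)): buffer="rdaxsedgdna" (len 11), cursors c1@2 c2@7 c4@7 c3@9, authorship .1....2.3..
After op 4 (insert('b')): buffer="rdbaxsedbbgdbna" (len 15), cursors c1@3 c2@10 c4@10 c3@13, authorship .11....224.33..
After op 5 (move_left): buffer="rdbaxsedbbgdbna" (len 15), cursors c1@2 c2@9 c4@9 c3@12, authorship .11....224.33..
After op 6 (delete): buffer="rbaxsebgbna" (len 11), cursors c1@1 c2@6 c4@6 c3@8, authorship .1....4.3..
After op 7 (insert('h')): buffer="rhbaxsehhbghbna" (len 15), cursors c1@2 c2@9 c4@9 c3@12, authorship .11....244.33..
After op 8 (insert('s')): buffer="rhsbaxsehhssbghsbna" (len 19), cursors c1@3 c2@12 c4@12 c3@16, authorship .111....24244.333..
Authorship (.=original, N=cursor N): . 1 1 1 . . . . 2 4 2 4 4 . 3 3 3 . .
Index 9: author = 4

Answer: cursor 4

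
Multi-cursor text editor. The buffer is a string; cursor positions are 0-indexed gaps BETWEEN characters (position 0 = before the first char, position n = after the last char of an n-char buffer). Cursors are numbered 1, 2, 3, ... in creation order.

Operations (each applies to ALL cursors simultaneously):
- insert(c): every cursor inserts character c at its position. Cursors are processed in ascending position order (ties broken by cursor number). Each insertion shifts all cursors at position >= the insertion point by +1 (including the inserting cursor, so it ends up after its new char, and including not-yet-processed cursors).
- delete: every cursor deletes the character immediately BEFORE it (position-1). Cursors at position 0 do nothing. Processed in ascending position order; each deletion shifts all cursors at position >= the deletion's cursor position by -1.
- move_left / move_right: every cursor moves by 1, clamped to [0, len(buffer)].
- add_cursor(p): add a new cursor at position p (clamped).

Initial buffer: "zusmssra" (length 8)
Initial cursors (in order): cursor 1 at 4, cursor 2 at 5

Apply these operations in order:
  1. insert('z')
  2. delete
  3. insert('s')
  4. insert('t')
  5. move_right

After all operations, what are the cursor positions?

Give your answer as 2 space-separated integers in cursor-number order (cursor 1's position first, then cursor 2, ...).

After op 1 (insert('z')): buffer="zusmzszsra" (len 10), cursors c1@5 c2@7, authorship ....1.2...
After op 2 (delete): buffer="zusmssra" (len 8), cursors c1@4 c2@5, authorship ........
After op 3 (insert('s')): buffer="zusmssssra" (len 10), cursors c1@5 c2@7, authorship ....1.2...
After op 4 (insert('t')): buffer="zusmstsstsra" (len 12), cursors c1@6 c2@9, authorship ....11.22...
After op 5 (move_right): buffer="zusmstsstsra" (len 12), cursors c1@7 c2@10, authorship ....11.22...

Answer: 7 10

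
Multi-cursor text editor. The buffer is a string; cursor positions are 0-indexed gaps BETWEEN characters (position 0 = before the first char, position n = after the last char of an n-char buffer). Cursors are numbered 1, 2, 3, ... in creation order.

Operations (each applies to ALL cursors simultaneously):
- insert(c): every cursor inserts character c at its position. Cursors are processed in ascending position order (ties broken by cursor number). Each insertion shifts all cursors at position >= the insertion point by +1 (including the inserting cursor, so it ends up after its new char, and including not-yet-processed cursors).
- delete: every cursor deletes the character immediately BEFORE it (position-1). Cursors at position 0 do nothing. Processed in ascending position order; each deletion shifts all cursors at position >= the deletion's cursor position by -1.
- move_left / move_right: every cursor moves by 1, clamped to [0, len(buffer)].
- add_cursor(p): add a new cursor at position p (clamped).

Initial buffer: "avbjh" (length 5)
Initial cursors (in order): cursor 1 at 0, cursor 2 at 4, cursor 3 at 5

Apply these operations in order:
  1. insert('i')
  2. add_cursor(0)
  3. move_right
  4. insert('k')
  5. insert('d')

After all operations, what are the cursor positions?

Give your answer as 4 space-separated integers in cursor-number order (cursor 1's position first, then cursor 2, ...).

Answer: 6 13 16 3

Derivation:
After op 1 (insert('i')): buffer="iavbjihi" (len 8), cursors c1@1 c2@6 c3@8, authorship 1....2.3
After op 2 (add_cursor(0)): buffer="iavbjihi" (len 8), cursors c4@0 c1@1 c2@6 c3@8, authorship 1....2.3
After op 3 (move_right): buffer="iavbjihi" (len 8), cursors c4@1 c1@2 c2@7 c3@8, authorship 1....2.3
After op 4 (insert('k')): buffer="ikakvbjihkik" (len 12), cursors c4@2 c1@4 c2@10 c3@12, authorship 14.1...2.233
After op 5 (insert('d')): buffer="ikdakdvbjihkdikd" (len 16), cursors c4@3 c1@6 c2@13 c3@16, authorship 144.11...2.22333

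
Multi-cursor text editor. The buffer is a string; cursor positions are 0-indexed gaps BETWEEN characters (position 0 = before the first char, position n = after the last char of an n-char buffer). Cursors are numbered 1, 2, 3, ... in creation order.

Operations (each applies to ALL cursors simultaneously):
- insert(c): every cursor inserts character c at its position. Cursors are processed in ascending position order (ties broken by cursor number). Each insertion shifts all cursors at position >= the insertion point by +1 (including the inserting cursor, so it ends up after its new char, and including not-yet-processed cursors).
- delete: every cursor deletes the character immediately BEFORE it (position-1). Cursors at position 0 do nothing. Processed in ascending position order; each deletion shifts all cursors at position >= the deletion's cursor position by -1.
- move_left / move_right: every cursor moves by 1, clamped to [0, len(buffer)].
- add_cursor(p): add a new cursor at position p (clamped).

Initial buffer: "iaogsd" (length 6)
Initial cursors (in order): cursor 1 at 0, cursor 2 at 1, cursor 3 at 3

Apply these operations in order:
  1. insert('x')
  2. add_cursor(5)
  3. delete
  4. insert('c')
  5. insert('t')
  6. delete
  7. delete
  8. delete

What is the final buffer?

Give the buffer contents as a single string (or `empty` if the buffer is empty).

Answer: gsd

Derivation:
After op 1 (insert('x')): buffer="xixaoxgsd" (len 9), cursors c1@1 c2@3 c3@6, authorship 1.2..3...
After op 2 (add_cursor(5)): buffer="xixaoxgsd" (len 9), cursors c1@1 c2@3 c4@5 c3@6, authorship 1.2..3...
After op 3 (delete): buffer="iagsd" (len 5), cursors c1@0 c2@1 c3@2 c4@2, authorship .....
After op 4 (insert('c')): buffer="cicaccgsd" (len 9), cursors c1@1 c2@3 c3@6 c4@6, authorship 1.2.34...
After op 5 (insert('t')): buffer="ctictaccttgsd" (len 13), cursors c1@2 c2@5 c3@10 c4@10, authorship 11.22.3434...
After op 6 (delete): buffer="cicaccgsd" (len 9), cursors c1@1 c2@3 c3@6 c4@6, authorship 1.2.34...
After op 7 (delete): buffer="iagsd" (len 5), cursors c1@0 c2@1 c3@2 c4@2, authorship .....
After op 8 (delete): buffer="gsd" (len 3), cursors c1@0 c2@0 c3@0 c4@0, authorship ...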